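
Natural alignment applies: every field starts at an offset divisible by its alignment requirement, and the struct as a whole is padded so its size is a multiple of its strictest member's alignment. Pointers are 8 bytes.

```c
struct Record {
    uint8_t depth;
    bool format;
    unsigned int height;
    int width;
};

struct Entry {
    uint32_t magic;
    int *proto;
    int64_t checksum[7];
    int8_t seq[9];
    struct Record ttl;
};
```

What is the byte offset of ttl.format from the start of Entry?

Record: @0: depth [1B, align 1] → 1; @1: format [1B, align 1] → 2; +2 pad (align 4); @4: height [4B, align 4] → 8; @8: width [4B, align 4] → 12; size 12, align 4
@0: magic [4B, align 4] → 4
+4 pad (align 8)
@8: proto [8B, align 8] → 16
@16: checksum [56B, align 8] → 72
@72: seq [9B, align 1] → 81
+3 pad (align 4)
@84: ttl [12B, align 4] → 96
within Record: format at 1
84 + 1 = 85

85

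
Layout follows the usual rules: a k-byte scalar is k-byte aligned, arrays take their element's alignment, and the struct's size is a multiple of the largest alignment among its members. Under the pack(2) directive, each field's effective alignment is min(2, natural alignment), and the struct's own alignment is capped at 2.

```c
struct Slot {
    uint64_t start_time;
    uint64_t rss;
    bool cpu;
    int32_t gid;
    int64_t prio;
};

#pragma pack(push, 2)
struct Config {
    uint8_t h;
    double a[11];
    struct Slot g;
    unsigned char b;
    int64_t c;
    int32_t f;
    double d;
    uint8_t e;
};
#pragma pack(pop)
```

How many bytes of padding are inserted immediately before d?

0

Slot: @0: start_time [8B, align 8] → 8; @8: rss [8B, align 8] → 16; @16: cpu [1B, align 1] → 17; +3 pad (align 4); @20: gid [4B, align 4] → 24; @24: prio [8B, align 8] → 32; size 32, align 8
@0: h [1B, align 1] → 1
+1 pad (align 2)
@2: a [88B, align 2] → 90
@90: g [32B, align 2] → 122
@122: b [1B, align 1] → 123
+1 pad (align 2)
@124: c [8B, align 2] → 132
@132: f [4B, align 2] → 136
@136: d [8B, align 2] → 144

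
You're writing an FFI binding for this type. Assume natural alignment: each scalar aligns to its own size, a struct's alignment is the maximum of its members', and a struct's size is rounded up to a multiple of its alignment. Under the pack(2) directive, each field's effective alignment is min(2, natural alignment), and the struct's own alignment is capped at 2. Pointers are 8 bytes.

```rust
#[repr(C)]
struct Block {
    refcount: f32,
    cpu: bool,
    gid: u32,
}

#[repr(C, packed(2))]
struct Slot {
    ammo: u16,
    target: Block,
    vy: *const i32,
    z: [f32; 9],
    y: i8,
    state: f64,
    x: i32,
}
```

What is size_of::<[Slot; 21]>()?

1512

Block: @0: refcount [4B, align 4] → 4; @4: cpu [1B, align 1] → 5; +3 pad (align 4); @8: gid [4B, align 4] → 12; size 12, align 4
@0: ammo [2B, align 2] → 2
@2: target [12B, align 2] → 14
@14: vy [8B, align 2] → 22
@22: z [36B, align 2] → 58
@58: y [1B, align 1] → 59
+1 pad (align 2)
@60: state [8B, align 2] → 68
@68: x [4B, align 2] → 72
size 72, align 2
array of 21: 21 × 72 = 1512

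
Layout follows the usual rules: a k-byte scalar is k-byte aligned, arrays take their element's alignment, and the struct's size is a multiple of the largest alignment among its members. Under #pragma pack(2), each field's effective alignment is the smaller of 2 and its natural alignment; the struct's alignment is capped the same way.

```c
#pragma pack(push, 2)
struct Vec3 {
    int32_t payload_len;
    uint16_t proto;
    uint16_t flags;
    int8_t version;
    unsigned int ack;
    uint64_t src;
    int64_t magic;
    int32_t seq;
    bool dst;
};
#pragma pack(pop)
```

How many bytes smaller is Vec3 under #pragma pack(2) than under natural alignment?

4

natural layout:
  payload_len at 0 (size 4, align 4) → ends 4
  proto at 4 (size 2, align 2) → ends 6
  flags at 6 (size 2, align 2) → ends 8
  version at 8 (size 1, align 1) → ends 9
  pad 3 to align 4 for ack
  ack at 12 (size 4, align 4) → ends 16
  src at 16 (size 8, align 8) → ends 24
  magic at 24 (size 8, align 8) → ends 32
  seq at 32 (size 4, align 4) → ends 36
  dst at 36 (size 1, align 1) → ends 37
  tail pad 3 to reach multiple of 8
  total 40 bytes, alignment 8
packed(2) layout:
  payload_len at 0 (size 4, align 2) → ends 4
  proto at 4 (size 2, align 2) → ends 6
  flags at 6 (size 2, align 2) → ends 8
  version at 8 (size 1, align 1) → ends 9
  pad 1 to align 2 for ack
  ack at 10 (size 4, align 2) → ends 14
  src at 14 (size 8, align 2) → ends 22
  magic at 22 (size 8, align 2) → ends 30
  seq at 30 (size 4, align 2) → ends 34
  dst at 34 (size 1, align 1) → ends 35
  tail pad 1 to reach multiple of 2
  total 36 bytes, alignment 2
40 − 36 = 4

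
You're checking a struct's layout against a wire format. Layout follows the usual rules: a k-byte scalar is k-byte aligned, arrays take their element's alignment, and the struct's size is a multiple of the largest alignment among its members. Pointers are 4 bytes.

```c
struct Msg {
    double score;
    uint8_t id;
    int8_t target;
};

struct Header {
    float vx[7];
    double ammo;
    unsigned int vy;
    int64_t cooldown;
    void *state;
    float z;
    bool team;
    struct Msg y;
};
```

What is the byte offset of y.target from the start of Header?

81

Msg: @0: score [8B, align 8] → 8; @8: id [1B, align 1] → 9; @9: target [1B, align 1] → 10; +6 tail pad (align 8); size 16, align 8
@0: vx [28B, align 4] → 28
+4 pad (align 8)
@32: ammo [8B, align 8] → 40
@40: vy [4B, align 4] → 44
+4 pad (align 8)
@48: cooldown [8B, align 8] → 56
@56: state [4B, align 4] → 60
@60: z [4B, align 4] → 64
@64: team [1B, align 1] → 65
+7 pad (align 8)
@72: y [16B, align 8] → 88
within Msg: target at 9
72 + 9 = 81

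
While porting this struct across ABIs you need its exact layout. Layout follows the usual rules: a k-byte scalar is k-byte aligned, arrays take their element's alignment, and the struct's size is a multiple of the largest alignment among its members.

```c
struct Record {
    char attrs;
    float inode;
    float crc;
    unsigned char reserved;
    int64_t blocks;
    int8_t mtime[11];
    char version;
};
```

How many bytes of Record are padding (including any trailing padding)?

10

attrs at 0 (size 1, align 1) → ends 1
pad 3 to align 4 for inode
inode at 4 (size 4, align 4) → ends 8
crc at 8 (size 4, align 4) → ends 12
reserved at 12 (size 1, align 1) → ends 13
pad 3 to align 8 for blocks
blocks at 16 (size 8, align 8) → ends 24
mtime at 24 (size 11, align 1) → ends 35
version at 35 (size 1, align 1) → ends 36
tail pad 4 to reach multiple of 8
total 40 bytes, alignment 8
data bytes 30, size 40 → padding 10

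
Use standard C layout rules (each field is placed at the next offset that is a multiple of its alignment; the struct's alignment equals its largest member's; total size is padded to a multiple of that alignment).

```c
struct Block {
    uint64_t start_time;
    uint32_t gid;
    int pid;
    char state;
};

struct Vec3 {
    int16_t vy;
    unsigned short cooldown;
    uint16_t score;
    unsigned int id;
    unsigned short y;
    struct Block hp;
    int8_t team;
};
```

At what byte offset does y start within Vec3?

12

Block: start_time at 0 (size 8, align 8) → ends 8; gid at 8 (size 4, align 4) → ends 12; pid at 12 (size 4, align 4) → ends 16; state at 16 (size 1, align 1) → ends 17; tail pad 7 to reach multiple of 8; total 24 bytes, alignment 8
vy at 0 (size 2, align 2) → ends 2
cooldown at 2 (size 2, align 2) → ends 4
score at 4 (size 2, align 2) → ends 6
pad 2 to align 4 for id
id at 8 (size 4, align 4) → ends 12
y at 12 (size 2, align 2) → ends 14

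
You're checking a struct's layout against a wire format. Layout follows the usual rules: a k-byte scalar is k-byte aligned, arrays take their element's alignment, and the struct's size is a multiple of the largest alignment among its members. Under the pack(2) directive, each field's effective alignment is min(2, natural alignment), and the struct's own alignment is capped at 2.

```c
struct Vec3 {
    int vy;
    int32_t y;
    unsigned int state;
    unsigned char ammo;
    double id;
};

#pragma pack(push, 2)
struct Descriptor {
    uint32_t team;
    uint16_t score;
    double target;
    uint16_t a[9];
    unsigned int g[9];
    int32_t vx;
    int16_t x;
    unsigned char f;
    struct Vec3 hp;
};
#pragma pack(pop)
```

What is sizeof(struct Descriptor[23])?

Vec3: vy at 0 (size 4, align 4) → ends 4; y at 4 (size 4, align 4) → ends 8; state at 8 (size 4, align 4) → ends 12; ammo at 12 (size 1, align 1) → ends 13; pad 3 to align 8 for id; id at 16 (size 8, align 8) → ends 24; total 24 bytes, alignment 8
team at 0 (size 4, align 2) → ends 4
score at 4 (size 2, align 2) → ends 6
target at 6 (size 8, align 2) → ends 14
a at 14 (size 18, align 2) → ends 32
g at 32 (size 36, align 2) → ends 68
vx at 68 (size 4, align 2) → ends 72
x at 72 (size 2, align 2) → ends 74
f at 74 (size 1, align 1) → ends 75
pad 1 to align 2 for hp
hp at 76 (size 24, align 2) → ends 100
total 100 bytes, alignment 2
array of 23: 23 × 100 = 2300

2300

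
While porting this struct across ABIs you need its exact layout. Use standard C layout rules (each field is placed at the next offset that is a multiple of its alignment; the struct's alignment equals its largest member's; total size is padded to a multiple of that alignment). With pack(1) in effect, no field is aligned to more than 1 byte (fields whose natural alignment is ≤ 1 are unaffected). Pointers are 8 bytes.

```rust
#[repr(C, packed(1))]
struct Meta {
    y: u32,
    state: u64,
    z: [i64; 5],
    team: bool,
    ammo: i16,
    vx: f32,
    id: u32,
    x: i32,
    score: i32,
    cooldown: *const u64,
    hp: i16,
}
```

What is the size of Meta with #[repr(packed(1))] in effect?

81

y at 0 (size 4, align 1) → ends 4
state at 4 (size 8, align 1) → ends 12
z at 12 (size 40, align 1) → ends 52
team at 52 (size 1, align 1) → ends 53
ammo at 53 (size 2, align 1) → ends 55
vx at 55 (size 4, align 1) → ends 59
id at 59 (size 4, align 1) → ends 63
x at 63 (size 4, align 1) → ends 67
score at 67 (size 4, align 1) → ends 71
cooldown at 71 (size 8, align 1) → ends 79
hp at 79 (size 2, align 1) → ends 81
total 81 bytes, alignment 1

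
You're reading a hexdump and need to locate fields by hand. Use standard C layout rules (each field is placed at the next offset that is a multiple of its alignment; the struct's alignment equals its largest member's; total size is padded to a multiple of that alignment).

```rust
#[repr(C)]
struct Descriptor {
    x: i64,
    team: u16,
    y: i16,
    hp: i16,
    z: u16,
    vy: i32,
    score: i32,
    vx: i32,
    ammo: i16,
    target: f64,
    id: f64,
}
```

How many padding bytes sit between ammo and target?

x at 0 (size 8, align 8) → ends 8
team at 8 (size 2, align 2) → ends 10
y at 10 (size 2, align 2) → ends 12
hp at 12 (size 2, align 2) → ends 14
z at 14 (size 2, align 2) → ends 16
vy at 16 (size 4, align 4) → ends 20
score at 20 (size 4, align 4) → ends 24
vx at 24 (size 4, align 4) → ends 28
ammo at 28 (size 2, align 2) → ends 30
pad 2 to align 8 for target
target at 32 (size 8, align 8) → ends 40

2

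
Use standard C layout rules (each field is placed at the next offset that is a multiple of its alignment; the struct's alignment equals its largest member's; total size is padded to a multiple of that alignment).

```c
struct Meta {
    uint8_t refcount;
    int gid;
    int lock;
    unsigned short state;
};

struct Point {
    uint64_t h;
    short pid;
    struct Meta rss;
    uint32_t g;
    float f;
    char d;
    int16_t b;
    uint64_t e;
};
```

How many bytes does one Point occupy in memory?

Meta: @0: refcount [1B, align 1] → 1; +3 pad (align 4); @4: gid [4B, align 4] → 8; @8: lock [4B, align 4] → 12; @12: state [2B, align 2] → 14; +2 tail pad (align 4); size 16, align 4
@0: h [8B, align 8] → 8
@8: pid [2B, align 2] → 10
+2 pad (align 4)
@12: rss [16B, align 4] → 28
@28: g [4B, align 4] → 32
@32: f [4B, align 4] → 36
@36: d [1B, align 1] → 37
+1 pad (align 2)
@38: b [2B, align 2] → 40
@40: e [8B, align 8] → 48
size 48, align 8

48 bytes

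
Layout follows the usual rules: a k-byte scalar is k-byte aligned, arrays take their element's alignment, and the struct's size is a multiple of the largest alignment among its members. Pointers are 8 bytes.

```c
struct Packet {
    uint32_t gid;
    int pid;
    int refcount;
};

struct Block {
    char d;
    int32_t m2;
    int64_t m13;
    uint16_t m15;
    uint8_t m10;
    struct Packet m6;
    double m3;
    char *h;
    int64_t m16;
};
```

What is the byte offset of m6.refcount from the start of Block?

28

Packet: gid at 0 (size 4, align 4) → ends 4; pid at 4 (size 4, align 4) → ends 8; refcount at 8 (size 4, align 4) → ends 12; total 12 bytes, alignment 4
d at 0 (size 1, align 1) → ends 1
pad 3 to align 4 for m2
m2 at 4 (size 4, align 4) → ends 8
m13 at 8 (size 8, align 8) → ends 16
m15 at 16 (size 2, align 2) → ends 18
m10 at 18 (size 1, align 1) → ends 19
pad 1 to align 4 for m6
m6 at 20 (size 12, align 4) → ends 32
within Packet: refcount at 8
20 + 8 = 28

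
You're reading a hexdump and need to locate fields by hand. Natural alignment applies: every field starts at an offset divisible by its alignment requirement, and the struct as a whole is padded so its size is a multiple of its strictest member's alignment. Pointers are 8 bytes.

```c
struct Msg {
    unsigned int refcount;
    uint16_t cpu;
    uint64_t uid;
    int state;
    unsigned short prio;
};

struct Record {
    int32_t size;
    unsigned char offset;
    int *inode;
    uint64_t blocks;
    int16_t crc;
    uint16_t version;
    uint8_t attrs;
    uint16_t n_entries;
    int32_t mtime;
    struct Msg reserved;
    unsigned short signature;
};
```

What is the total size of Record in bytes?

Msg: 0..4  refcount  (4B, 4-aligned); 4..6  cpu  (2B, 2-aligned); 6..8  -- padding (2B); 8..16  uid  (8B, 8-aligned); 16..20  state  (4B, 4-aligned); 20..22  prio  (2B, 2-aligned); 22..24  -- tail padding (2B); sizeof = 24, alignof = 8
0..4  size  (4B, 4-aligned)
4..5  offset  (1B, 1-aligned)
5..8  -- padding (3B)
8..16  inode  (8B, 8-aligned)
16..24  blocks  (8B, 8-aligned)
24..26  crc  (2B, 2-aligned)
26..28  version  (2B, 2-aligned)
28..29  attrs  (1B, 1-aligned)
29..30  -- padding (1B)
30..32  n_entries  (2B, 2-aligned)
32..36  mtime  (4B, 4-aligned)
36..40  -- padding (4B)
40..64  reserved  (24B, 8-aligned)
64..66  signature  (2B, 2-aligned)
66..72  -- tail padding (6B)
sizeof = 72, alignof = 8

72 bytes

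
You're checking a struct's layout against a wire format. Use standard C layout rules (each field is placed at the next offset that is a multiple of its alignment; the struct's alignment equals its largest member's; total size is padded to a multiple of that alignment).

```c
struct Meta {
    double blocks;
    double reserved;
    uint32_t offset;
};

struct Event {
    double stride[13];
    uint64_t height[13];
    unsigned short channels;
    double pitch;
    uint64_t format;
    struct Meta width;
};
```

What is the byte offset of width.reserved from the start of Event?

Meta: blocks at 0 (size 8, align 8) → ends 8; reserved at 8 (size 8, align 8) → ends 16; offset at 16 (size 4, align 4) → ends 20; tail pad 4 to reach multiple of 8; total 24 bytes, alignment 8
stride at 0 (size 104, align 8) → ends 104
height at 104 (size 104, align 8) → ends 208
channels at 208 (size 2, align 2) → ends 210
pad 6 to align 8 for pitch
pitch at 216 (size 8, align 8) → ends 224
format at 224 (size 8, align 8) → ends 232
width at 232 (size 24, align 8) → ends 256
within Meta: reserved at 8
232 + 8 = 240

240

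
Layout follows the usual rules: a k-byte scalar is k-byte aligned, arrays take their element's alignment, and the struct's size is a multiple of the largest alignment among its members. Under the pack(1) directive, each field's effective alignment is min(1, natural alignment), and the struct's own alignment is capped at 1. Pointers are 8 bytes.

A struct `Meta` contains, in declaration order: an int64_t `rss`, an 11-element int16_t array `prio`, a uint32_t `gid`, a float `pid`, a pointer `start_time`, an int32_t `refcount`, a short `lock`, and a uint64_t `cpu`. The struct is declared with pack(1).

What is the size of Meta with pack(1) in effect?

@0: rss [8B, align 1] → 8
@8: prio [22B, align 1] → 30
@30: gid [4B, align 1] → 34
@34: pid [4B, align 1] → 38
@38: start_time [8B, align 1] → 46
@46: refcount [4B, align 1] → 50
@50: lock [2B, align 1] → 52
@52: cpu [8B, align 1] → 60
size 60, align 1

60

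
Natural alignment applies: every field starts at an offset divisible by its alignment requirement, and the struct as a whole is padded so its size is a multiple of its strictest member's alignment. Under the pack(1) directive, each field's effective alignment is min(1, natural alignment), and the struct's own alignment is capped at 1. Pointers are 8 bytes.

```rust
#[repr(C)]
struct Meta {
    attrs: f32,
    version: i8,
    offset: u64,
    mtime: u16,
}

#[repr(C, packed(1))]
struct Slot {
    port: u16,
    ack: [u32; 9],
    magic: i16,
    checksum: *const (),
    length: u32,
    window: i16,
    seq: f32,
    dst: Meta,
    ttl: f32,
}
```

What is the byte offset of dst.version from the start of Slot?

Meta: @0: attrs [4B, align 4] → 4; @4: version [1B, align 1] → 5; +3 pad (align 8); @8: offset [8B, align 8] → 16; @16: mtime [2B, align 2] → 18; +6 tail pad (align 8); size 24, align 8
@0: port [2B, align 1] → 2
@2: ack [36B, align 1] → 38
@38: magic [2B, align 1] → 40
@40: checksum [8B, align 1] → 48
@48: length [4B, align 1] → 52
@52: window [2B, align 1] → 54
@54: seq [4B, align 1] → 58
@58: dst [24B, align 1] → 82
within Meta: version at 4
58 + 4 = 62

62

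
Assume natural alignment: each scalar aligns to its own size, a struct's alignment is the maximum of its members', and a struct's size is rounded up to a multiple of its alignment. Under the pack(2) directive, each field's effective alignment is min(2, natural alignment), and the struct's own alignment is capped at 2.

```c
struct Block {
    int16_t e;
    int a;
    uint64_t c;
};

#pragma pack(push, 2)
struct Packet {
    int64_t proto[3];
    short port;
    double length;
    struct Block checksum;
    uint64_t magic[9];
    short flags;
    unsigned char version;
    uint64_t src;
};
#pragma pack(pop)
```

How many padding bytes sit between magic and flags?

Block: 0..2  e  (2B, 2-aligned); 2..4  -- padding (2B); 4..8  a  (4B, 4-aligned); 8..16  c  (8B, 8-aligned); sizeof = 16, alignof = 8
0..24  proto  (24B, 2-aligned)
24..26  port  (2B, 2-aligned)
26..34  length  (8B, 2-aligned)
34..50  checksum  (16B, 2-aligned)
50..122  magic  (72B, 2-aligned)
122..124  flags  (2B, 2-aligned)

0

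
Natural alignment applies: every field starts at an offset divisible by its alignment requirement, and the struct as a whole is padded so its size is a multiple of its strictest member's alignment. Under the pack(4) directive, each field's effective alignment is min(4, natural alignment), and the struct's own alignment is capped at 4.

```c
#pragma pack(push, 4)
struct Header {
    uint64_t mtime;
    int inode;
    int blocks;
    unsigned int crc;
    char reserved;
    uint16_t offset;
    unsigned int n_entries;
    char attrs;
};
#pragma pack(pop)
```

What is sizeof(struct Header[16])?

@0: mtime [8B, align 4] → 8
@8: inode [4B, align 4] → 12
@12: blocks [4B, align 4] → 16
@16: crc [4B, align 4] → 20
@20: reserved [1B, align 1] → 21
+1 pad (align 2)
@22: offset [2B, align 2] → 24
@24: n_entries [4B, align 4] → 28
@28: attrs [1B, align 1] → 29
+3 tail pad (align 4)
size 32, align 4
array of 16: 16 × 32 = 512

512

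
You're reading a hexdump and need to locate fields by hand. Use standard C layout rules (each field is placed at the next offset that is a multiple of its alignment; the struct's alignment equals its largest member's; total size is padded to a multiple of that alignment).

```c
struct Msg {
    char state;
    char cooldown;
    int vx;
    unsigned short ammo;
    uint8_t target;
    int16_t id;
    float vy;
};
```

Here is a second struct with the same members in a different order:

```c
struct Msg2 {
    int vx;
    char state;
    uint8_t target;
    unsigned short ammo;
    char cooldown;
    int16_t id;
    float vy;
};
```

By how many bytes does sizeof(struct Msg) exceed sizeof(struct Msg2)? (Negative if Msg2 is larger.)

@0: state [1B, align 1] → 1
@1: cooldown [1B, align 1] → 2
+2 pad (align 4)
@4: vx [4B, align 4] → 8
@8: ammo [2B, align 2] → 10
@10: target [1B, align 1] → 11
+1 pad (align 2)
@12: id [2B, align 2] → 14
+2 pad (align 4)
@16: vy [4B, align 4] → 20
size 20, align 4
— Msg2 —
@0: vx [4B, align 4] → 4
@4: state [1B, align 1] → 5
@5: target [1B, align 1] → 6
@6: ammo [2B, align 2] → 8
@8: cooldown [1B, align 1] → 9
+1 pad (align 2)
@10: id [2B, align 2] → 12
@12: vy [4B, align 4] → 16
size 16, align 4
20 − 16 = 4

4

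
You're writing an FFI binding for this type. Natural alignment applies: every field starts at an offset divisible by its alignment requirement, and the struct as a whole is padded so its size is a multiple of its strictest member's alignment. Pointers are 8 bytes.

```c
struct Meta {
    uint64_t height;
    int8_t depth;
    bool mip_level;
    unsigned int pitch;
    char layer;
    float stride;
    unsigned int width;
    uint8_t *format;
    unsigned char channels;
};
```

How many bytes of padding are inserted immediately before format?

@0: height [8B, align 8] → 8
@8: depth [1B, align 1] → 9
@9: mip_level [1B, align 1] → 10
+2 pad (align 4)
@12: pitch [4B, align 4] → 16
@16: layer [1B, align 1] → 17
+3 pad (align 4)
@20: stride [4B, align 4] → 24
@24: width [4B, align 4] → 28
+4 pad (align 8)
@32: format [8B, align 8] → 40

4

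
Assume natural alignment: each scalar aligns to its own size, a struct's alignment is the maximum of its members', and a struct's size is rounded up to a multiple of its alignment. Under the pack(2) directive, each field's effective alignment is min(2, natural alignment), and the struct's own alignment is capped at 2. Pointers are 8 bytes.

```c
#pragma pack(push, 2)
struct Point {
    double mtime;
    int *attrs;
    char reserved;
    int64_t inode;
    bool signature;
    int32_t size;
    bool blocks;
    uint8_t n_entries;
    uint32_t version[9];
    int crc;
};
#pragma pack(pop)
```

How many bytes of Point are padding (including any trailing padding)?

2

@0: mtime [8B, align 2] → 8
@8: attrs [8B, align 2] → 16
@16: reserved [1B, align 1] → 17
+1 pad (align 2)
@18: inode [8B, align 2] → 26
@26: signature [1B, align 1] → 27
+1 pad (align 2)
@28: size [4B, align 2] → 32
@32: blocks [1B, align 1] → 33
@33: n_entries [1B, align 1] → 34
@34: version [36B, align 2] → 70
@70: crc [4B, align 2] → 74
size 74, align 2
data bytes 72, size 74 → padding 2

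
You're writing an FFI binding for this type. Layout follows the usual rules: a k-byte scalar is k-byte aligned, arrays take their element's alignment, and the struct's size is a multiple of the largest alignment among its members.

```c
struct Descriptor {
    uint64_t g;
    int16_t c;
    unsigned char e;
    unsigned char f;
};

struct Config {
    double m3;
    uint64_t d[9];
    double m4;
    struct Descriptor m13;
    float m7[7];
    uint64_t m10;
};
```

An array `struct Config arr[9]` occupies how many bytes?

Descriptor: g at 0 (size 8, align 8) → ends 8; c at 8 (size 2, align 2) → ends 10; e at 10 (size 1, align 1) → ends 11; f at 11 (size 1, align 1) → ends 12; tail pad 4 to reach multiple of 8; total 16 bytes, alignment 8
m3 at 0 (size 8, align 8) → ends 8
d at 8 (size 72, align 8) → ends 80
m4 at 80 (size 8, align 8) → ends 88
m13 at 88 (size 16, align 8) → ends 104
m7 at 104 (size 28, align 4) → ends 132
pad 4 to align 8 for m10
m10 at 136 (size 8, align 8) → ends 144
total 144 bytes, alignment 8
array of 9: 9 × 144 = 1296

1296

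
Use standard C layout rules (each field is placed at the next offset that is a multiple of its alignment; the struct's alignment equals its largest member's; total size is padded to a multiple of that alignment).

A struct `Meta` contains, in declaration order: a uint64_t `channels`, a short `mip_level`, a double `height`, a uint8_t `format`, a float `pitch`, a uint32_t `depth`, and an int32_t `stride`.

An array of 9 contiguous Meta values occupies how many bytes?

360

0..8  channels  (8B, 8-aligned)
8..10  mip_level  (2B, 2-aligned)
10..16  -- padding (6B)
16..24  height  (8B, 8-aligned)
24..25  format  (1B, 1-aligned)
25..28  -- padding (3B)
28..32  pitch  (4B, 4-aligned)
32..36  depth  (4B, 4-aligned)
36..40  stride  (4B, 4-aligned)
sizeof = 40, alignof = 8
array of 9: 9 × 40 = 360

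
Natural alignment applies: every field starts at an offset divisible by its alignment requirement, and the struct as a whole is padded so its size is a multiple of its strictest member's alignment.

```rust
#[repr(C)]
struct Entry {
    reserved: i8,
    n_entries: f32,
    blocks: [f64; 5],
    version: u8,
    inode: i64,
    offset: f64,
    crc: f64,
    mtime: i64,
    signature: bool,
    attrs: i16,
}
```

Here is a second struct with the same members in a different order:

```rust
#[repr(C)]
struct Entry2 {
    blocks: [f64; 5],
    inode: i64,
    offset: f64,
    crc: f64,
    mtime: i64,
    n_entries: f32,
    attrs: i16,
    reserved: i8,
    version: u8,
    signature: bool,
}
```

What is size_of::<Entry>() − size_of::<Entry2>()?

8

0..1  reserved  (1B, 1-aligned)
1..4  -- padding (3B)
4..8  n_entries  (4B, 4-aligned)
8..48  blocks  (40B, 8-aligned)
48..49  version  (1B, 1-aligned)
49..56  -- padding (7B)
56..64  inode  (8B, 8-aligned)
64..72  offset  (8B, 8-aligned)
72..80  crc  (8B, 8-aligned)
80..88  mtime  (8B, 8-aligned)
88..89  signature  (1B, 1-aligned)
89..90  -- padding (1B)
90..92  attrs  (2B, 2-aligned)
92..96  -- tail padding (4B)
sizeof = 96, alignof = 8
— Entry2 —
0..40  blocks  (40B, 8-aligned)
40..48  inode  (8B, 8-aligned)
48..56  offset  (8B, 8-aligned)
56..64  crc  (8B, 8-aligned)
64..72  mtime  (8B, 8-aligned)
72..76  n_entries  (4B, 4-aligned)
76..78  attrs  (2B, 2-aligned)
78..79  reserved  (1B, 1-aligned)
79..80  version  (1B, 1-aligned)
80..81  signature  (1B, 1-aligned)
81..88  -- tail padding (7B)
sizeof = 88, alignof = 8
96 − 88 = 8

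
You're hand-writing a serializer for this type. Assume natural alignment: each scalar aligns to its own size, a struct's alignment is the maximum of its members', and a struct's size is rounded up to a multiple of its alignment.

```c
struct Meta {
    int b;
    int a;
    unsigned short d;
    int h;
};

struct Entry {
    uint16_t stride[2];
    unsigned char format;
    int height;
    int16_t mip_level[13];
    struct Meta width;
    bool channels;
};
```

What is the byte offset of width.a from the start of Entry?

44

Meta: 0..4  b  (4B, 4-aligned); 4..8  a  (4B, 4-aligned); 8..10  d  (2B, 2-aligned); 10..12  -- padding (2B); 12..16  h  (4B, 4-aligned); sizeof = 16, alignof = 4
0..4  stride  (4B, 2-aligned)
4..5  format  (1B, 1-aligned)
5..8  -- padding (3B)
8..12  height  (4B, 4-aligned)
12..38  mip_level  (26B, 2-aligned)
38..40  -- padding (2B)
40..56  width  (16B, 4-aligned)
within Meta: a at 4
40 + 4 = 44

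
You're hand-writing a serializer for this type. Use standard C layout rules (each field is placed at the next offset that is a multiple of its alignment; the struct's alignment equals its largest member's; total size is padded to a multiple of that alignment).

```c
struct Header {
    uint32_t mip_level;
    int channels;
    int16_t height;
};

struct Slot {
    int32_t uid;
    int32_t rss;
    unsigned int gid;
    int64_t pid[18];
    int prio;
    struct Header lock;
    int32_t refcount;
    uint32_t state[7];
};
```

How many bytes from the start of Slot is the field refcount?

Header: mip_level at 0 (size 4, align 4) → ends 4; channels at 4 (size 4, align 4) → ends 8; height at 8 (size 2, align 2) → ends 10; tail pad 2 to reach multiple of 4; total 12 bytes, alignment 4
uid at 0 (size 4, align 4) → ends 4
rss at 4 (size 4, align 4) → ends 8
gid at 8 (size 4, align 4) → ends 12
pad 4 to align 8 for pid
pid at 16 (size 144, align 8) → ends 160
prio at 160 (size 4, align 4) → ends 164
lock at 164 (size 12, align 4) → ends 176
refcount at 176 (size 4, align 4) → ends 180

176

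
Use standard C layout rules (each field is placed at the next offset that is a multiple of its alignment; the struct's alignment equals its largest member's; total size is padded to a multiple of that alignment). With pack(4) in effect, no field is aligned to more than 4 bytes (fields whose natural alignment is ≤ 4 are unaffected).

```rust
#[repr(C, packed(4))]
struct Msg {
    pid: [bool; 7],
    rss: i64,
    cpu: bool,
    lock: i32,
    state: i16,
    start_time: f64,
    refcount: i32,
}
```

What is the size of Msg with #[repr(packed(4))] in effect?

40

pid at 0 (size 7, align 1) → ends 7
pad 1 to align 4 for rss
rss at 8 (size 8, align 4) → ends 16
cpu at 16 (size 1, align 1) → ends 17
pad 3 to align 4 for lock
lock at 20 (size 4, align 4) → ends 24
state at 24 (size 2, align 2) → ends 26
pad 2 to align 4 for start_time
start_time at 28 (size 8, align 4) → ends 36
refcount at 36 (size 4, align 4) → ends 40
total 40 bytes, alignment 4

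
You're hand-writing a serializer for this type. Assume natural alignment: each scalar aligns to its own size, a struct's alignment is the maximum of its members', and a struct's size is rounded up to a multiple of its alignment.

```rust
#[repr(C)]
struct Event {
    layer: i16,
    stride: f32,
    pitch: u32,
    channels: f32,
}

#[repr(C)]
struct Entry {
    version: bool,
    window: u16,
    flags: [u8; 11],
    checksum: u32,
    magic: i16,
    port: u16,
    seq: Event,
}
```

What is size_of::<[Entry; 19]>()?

Event: layer at 0 (size 2, align 2) → ends 2; pad 2 to align 4 for stride; stride at 4 (size 4, align 4) → ends 8; pitch at 8 (size 4, align 4) → ends 12; channels at 12 (size 4, align 4) → ends 16; total 16 bytes, alignment 4
version at 0 (size 1, align 1) → ends 1
pad 1 to align 2 for window
window at 2 (size 2, align 2) → ends 4
flags at 4 (size 11, align 1) → ends 15
pad 1 to align 4 for checksum
checksum at 16 (size 4, align 4) → ends 20
magic at 20 (size 2, align 2) → ends 22
port at 22 (size 2, align 2) → ends 24
seq at 24 (size 16, align 4) → ends 40
total 40 bytes, alignment 4
array of 19: 19 × 40 = 760

760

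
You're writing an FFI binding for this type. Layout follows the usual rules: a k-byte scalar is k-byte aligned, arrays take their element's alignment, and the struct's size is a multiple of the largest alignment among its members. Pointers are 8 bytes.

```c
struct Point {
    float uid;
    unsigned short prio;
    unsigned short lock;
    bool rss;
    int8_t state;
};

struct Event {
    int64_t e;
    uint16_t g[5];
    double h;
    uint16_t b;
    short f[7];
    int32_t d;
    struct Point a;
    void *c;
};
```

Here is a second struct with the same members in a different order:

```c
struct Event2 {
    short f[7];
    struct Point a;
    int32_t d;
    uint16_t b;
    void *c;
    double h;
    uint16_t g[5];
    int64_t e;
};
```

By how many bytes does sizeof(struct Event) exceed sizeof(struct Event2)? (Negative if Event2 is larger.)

Point: 0..4  uid  (4B, 4-aligned); 4..6  prio  (2B, 2-aligned); 6..8  lock  (2B, 2-aligned); 8..9  rss  (1B, 1-aligned); 9..10  state  (1B, 1-aligned); 10..12  -- tail padding (2B); sizeof = 12, alignof = 4
0..8  e  (8B, 8-aligned)
8..18  g  (10B, 2-aligned)
18..24  -- padding (6B)
24..32  h  (8B, 8-aligned)
32..34  b  (2B, 2-aligned)
34..48  f  (14B, 2-aligned)
48..52  d  (4B, 4-aligned)
52..64  a  (12B, 4-aligned)
64..72  c  (8B, 8-aligned)
sizeof = 72, alignof = 8
— Event2 —
0..14  f  (14B, 2-aligned)
14..16  -- padding (2B)
16..28  a  (12B, 4-aligned)
28..32  d  (4B, 4-aligned)
32..34  b  (2B, 2-aligned)
34..40  -- padding (6B)
40..48  c  (8B, 8-aligned)
48..56  h  (8B, 8-aligned)
56..66  g  (10B, 2-aligned)
66..72  -- padding (6B)
72..80  e  (8B, 8-aligned)
sizeof = 80, alignof = 8
72 − 80 = -8

-8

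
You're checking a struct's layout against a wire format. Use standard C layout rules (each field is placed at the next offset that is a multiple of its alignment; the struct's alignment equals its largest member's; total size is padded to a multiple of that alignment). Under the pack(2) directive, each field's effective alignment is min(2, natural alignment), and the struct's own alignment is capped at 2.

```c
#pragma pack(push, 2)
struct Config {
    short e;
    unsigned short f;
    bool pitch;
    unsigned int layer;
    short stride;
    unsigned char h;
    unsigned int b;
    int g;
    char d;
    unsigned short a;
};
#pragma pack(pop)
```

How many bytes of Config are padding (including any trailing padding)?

0..2  e  (2B, 2-aligned)
2..4  f  (2B, 2-aligned)
4..5  pitch  (1B, 1-aligned)
5..6  -- padding (1B)
6..10  layer  (4B, 2-aligned)
10..12  stride  (2B, 2-aligned)
12..13  h  (1B, 1-aligned)
13..14  -- padding (1B)
14..18  b  (4B, 2-aligned)
18..22  g  (4B, 2-aligned)
22..23  d  (1B, 1-aligned)
23..24  -- padding (1B)
24..26  a  (2B, 2-aligned)
sizeof = 26, alignof = 2
data bytes 23, size 26 → padding 3

3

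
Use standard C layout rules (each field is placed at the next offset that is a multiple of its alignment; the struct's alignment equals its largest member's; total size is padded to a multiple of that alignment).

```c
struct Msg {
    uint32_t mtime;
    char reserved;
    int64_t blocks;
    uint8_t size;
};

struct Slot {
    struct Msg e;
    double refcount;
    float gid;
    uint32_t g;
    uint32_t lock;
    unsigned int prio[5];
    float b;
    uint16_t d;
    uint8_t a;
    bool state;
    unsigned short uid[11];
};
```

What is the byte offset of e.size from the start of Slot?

Msg: mtime at 0 (size 4, align 4) → ends 4; reserved at 4 (size 1, align 1) → ends 5; pad 3 to align 8 for blocks; blocks at 8 (size 8, align 8) → ends 16; size at 16 (size 1, align 1) → ends 17; tail pad 7 to reach multiple of 8; total 24 bytes, alignment 8
e at 0 (size 24, align 8) → ends 24
within Msg: size at 16
0 + 16 = 16

16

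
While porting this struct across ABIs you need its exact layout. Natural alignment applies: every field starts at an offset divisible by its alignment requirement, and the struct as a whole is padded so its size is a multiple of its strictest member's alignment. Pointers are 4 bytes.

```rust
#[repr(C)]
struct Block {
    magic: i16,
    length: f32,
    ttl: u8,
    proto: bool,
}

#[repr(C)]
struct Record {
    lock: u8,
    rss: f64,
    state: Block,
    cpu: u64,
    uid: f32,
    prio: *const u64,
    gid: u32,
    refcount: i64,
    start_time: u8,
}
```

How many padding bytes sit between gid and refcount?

4

Block: magic at 0 (size 2, align 2) → ends 2; pad 2 to align 4 for length; length at 4 (size 4, align 4) → ends 8; ttl at 8 (size 1, align 1) → ends 9; proto at 9 (size 1, align 1) → ends 10; tail pad 2 to reach multiple of 4; total 12 bytes, alignment 4
lock at 0 (size 1, align 1) → ends 1
pad 7 to align 8 for rss
rss at 8 (size 8, align 8) → ends 16
state at 16 (size 12, align 4) → ends 28
pad 4 to align 8 for cpu
cpu at 32 (size 8, align 8) → ends 40
uid at 40 (size 4, align 4) → ends 44
prio at 44 (size 4, align 4) → ends 48
gid at 48 (size 4, align 4) → ends 52
pad 4 to align 8 for refcount
refcount at 56 (size 8, align 8) → ends 64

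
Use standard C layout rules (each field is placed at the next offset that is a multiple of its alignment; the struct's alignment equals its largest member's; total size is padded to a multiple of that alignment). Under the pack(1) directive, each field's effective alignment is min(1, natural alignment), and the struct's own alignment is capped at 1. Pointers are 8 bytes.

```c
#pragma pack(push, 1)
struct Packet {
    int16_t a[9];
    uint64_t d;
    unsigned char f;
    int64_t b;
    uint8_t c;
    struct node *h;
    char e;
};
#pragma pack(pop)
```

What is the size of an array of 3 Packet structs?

a at 0 (size 18, align 1) → ends 18
d at 18 (size 8, align 1) → ends 26
f at 26 (size 1, align 1) → ends 27
b at 27 (size 8, align 1) → ends 35
c at 35 (size 1, align 1) → ends 36
h at 36 (size 8, align 1) → ends 44
e at 44 (size 1, align 1) → ends 45
total 45 bytes, alignment 1
array of 3: 3 × 45 = 135

135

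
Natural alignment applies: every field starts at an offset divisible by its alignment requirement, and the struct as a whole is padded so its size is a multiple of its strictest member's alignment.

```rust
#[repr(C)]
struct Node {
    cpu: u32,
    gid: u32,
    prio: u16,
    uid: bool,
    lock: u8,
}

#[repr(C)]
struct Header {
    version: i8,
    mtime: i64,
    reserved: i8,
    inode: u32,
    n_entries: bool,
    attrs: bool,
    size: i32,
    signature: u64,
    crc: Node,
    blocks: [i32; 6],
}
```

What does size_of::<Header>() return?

80 bytes

Node: @0: cpu [4B, align 4] → 4; @4: gid [4B, align 4] → 8; @8: prio [2B, align 2] → 10; @10: uid [1B, align 1] → 11; @11: lock [1B, align 1] → 12; size 12, align 4
@0: version [1B, align 1] → 1
+7 pad (align 8)
@8: mtime [8B, align 8] → 16
@16: reserved [1B, align 1] → 17
+3 pad (align 4)
@20: inode [4B, align 4] → 24
@24: n_entries [1B, align 1] → 25
@25: attrs [1B, align 1] → 26
+2 pad (align 4)
@28: size [4B, align 4] → 32
@32: signature [8B, align 8] → 40
@40: crc [12B, align 4] → 52
@52: blocks [24B, align 4] → 76
+4 tail pad (align 8)
size 80, align 8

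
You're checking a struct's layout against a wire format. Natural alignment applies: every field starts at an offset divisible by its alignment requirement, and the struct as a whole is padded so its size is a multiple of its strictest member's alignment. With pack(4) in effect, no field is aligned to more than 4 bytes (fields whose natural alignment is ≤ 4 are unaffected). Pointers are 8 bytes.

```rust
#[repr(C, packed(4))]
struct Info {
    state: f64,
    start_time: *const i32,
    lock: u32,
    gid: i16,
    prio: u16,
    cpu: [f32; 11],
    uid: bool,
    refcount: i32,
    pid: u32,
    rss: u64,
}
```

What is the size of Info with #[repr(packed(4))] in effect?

88

state at 0 (size 8, align 4) → ends 8
start_time at 8 (size 8, align 4) → ends 16
lock at 16 (size 4, align 4) → ends 20
gid at 20 (size 2, align 2) → ends 22
prio at 22 (size 2, align 2) → ends 24
cpu at 24 (size 44, align 4) → ends 68
uid at 68 (size 1, align 1) → ends 69
pad 3 to align 4 for refcount
refcount at 72 (size 4, align 4) → ends 76
pid at 76 (size 4, align 4) → ends 80
rss at 80 (size 8, align 4) → ends 88
total 88 bytes, alignment 4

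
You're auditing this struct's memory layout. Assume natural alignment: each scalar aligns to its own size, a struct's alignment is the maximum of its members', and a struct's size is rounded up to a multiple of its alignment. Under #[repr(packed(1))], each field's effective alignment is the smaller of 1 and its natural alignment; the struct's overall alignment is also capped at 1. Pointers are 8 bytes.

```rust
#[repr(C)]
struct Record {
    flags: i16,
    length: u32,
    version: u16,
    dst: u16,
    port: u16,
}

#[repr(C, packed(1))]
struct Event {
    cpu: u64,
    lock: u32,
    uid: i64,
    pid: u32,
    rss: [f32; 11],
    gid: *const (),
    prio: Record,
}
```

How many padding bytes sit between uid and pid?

0

Record: flags at 0 (size 2, align 2) → ends 2; pad 2 to align 4 for length; length at 4 (size 4, align 4) → ends 8; version at 8 (size 2, align 2) → ends 10; dst at 10 (size 2, align 2) → ends 12; port at 12 (size 2, align 2) → ends 14; tail pad 2 to reach multiple of 4; total 16 bytes, alignment 4
cpu at 0 (size 8, align 1) → ends 8
lock at 8 (size 4, align 1) → ends 12
uid at 12 (size 8, align 1) → ends 20
pid at 20 (size 4, align 1) → ends 24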